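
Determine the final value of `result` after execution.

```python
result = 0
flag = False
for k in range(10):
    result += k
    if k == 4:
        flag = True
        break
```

Let's trace through this code step by step.

Initialize: result = 0
Initialize: flag = False
Entering loop: for k in range(10):

After execution: result = 10
10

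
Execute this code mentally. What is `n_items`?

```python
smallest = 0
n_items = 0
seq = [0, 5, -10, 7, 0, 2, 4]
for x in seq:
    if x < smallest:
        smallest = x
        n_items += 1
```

Let's trace through this code step by step.

Initialize: smallest = 0
Initialize: n_items = 0
Initialize: seq = [0, 5, -10, 7, 0, 2, 4]
Entering loop: for x in seq:

After execution: n_items = 1
1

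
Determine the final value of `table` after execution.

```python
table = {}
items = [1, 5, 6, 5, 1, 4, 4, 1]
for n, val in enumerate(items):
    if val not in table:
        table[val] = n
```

Let's trace through this code step by step.

Initialize: table = {}
Initialize: items = [1, 5, 6, 5, 1, 4, 4, 1]
Entering loop: for n, val in enumerate(items):

After execution: table = {1: 0, 5: 1, 6: 2, 4: 5}
{1: 0, 5: 1, 6: 2, 4: 5}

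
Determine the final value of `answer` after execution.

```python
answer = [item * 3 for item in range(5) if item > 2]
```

Let's trace through this code step by step.

Initialize: answer = [item * 3 for item in range(5) if item > 2]

After execution: answer = [9, 12]
[9, 12]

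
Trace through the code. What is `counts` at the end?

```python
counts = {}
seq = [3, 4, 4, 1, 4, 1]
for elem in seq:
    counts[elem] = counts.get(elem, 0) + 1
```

Let's trace through this code step by step.

Initialize: counts = {}
Initialize: seq = [3, 4, 4, 1, 4, 1]
Entering loop: for elem in seq:

After execution: counts = {3: 1, 4: 3, 1: 2}
{3: 1, 4: 3, 1: 2}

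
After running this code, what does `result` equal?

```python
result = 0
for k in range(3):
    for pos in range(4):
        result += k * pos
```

Let's trace through this code step by step.

Initialize: result = 0
Entering loop: for k in range(3):

After execution: result = 18
18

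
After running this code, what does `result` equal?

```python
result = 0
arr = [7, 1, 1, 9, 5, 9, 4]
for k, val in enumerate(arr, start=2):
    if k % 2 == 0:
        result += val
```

Let's trace through this code step by step.

Initialize: result = 0
Initialize: arr = [7, 1, 1, 9, 5, 9, 4]
Entering loop: for k, val in enumerate(arr, start=2):

After execution: result = 17
17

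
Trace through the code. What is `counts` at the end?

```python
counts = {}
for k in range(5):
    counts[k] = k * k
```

Let's trace through this code step by step.

Initialize: counts = {}
Entering loop: for k in range(5):

After execution: counts = {0: 0, 1: 1, 2: 4, 3: 9, 4: 16}
{0: 0, 1: 1, 2: 4, 3: 9, 4: 16}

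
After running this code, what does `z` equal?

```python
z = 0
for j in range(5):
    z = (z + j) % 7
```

Let's trace through this code step by step.

Initialize: z = 0
Entering loop: for j in range(5):

After execution: z = 3
3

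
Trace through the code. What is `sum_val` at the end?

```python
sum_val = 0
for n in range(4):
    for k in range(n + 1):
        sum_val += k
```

Let's trace through this code step by step.

Initialize: sum_val = 0
Entering loop: for n in range(4):

After execution: sum_val = 10
10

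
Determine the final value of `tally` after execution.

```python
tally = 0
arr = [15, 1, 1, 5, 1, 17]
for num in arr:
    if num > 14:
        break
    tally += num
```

Let's trace through this code step by step.

Initialize: tally = 0
Initialize: arr = [15, 1, 1, 5, 1, 17]
Entering loop: for num in arr:

After execution: tally = 0
0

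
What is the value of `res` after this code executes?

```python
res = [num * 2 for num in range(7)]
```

Let's trace through this code step by step.

Initialize: res = [num * 2 for num in range(7)]

After execution: res = [0, 2, 4, 6, 8, 10, 12]
[0, 2, 4, 6, 8, 10, 12]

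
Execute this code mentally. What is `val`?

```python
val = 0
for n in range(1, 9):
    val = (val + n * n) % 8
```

Let's trace through this code step by step.

Initialize: val = 0
Entering loop: for n in range(1, 9):

After execution: val = 4
4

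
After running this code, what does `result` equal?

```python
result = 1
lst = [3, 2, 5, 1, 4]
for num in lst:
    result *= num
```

Let's trace through this code step by step.

Initialize: result = 1
Initialize: lst = [3, 2, 5, 1, 4]
Entering loop: for num in lst:

After execution: result = 120
120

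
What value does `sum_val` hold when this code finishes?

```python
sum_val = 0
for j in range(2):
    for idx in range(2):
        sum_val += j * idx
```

Let's trace through this code step by step.

Initialize: sum_val = 0
Entering loop: for j in range(2):

After execution: sum_val = 1
1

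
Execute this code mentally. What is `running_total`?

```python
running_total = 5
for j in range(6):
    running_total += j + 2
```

Let's trace through this code step by step.

Initialize: running_total = 5
Entering loop: for j in range(6):

After execution: running_total = 32
32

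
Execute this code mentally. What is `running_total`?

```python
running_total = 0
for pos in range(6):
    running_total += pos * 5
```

Let's trace through this code step by step.

Initialize: running_total = 0
Entering loop: for pos in range(6):

After execution: running_total = 75
75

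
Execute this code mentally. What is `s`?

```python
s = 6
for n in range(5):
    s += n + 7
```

Let's trace through this code step by step.

Initialize: s = 6
Entering loop: for n in range(5):

After execution: s = 51
51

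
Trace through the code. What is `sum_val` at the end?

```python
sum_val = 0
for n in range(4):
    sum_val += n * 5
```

Let's trace through this code step by step.

Initialize: sum_val = 0
Entering loop: for n in range(4):

After execution: sum_val = 30
30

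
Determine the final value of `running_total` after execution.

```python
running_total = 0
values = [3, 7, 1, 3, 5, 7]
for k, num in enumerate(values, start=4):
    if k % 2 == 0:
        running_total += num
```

Let's trace through this code step by step.

Initialize: running_total = 0
Initialize: values = [3, 7, 1, 3, 5, 7]
Entering loop: for k, num in enumerate(values, start=4):

After execution: running_total = 9
9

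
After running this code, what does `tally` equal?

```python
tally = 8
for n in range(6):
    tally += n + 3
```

Let's trace through this code step by step.

Initialize: tally = 8
Entering loop: for n in range(6):

After execution: tally = 41
41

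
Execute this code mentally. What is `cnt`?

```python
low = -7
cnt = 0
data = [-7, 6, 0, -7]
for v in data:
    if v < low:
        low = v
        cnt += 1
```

Let's trace through this code step by step.

Initialize: low = -7
Initialize: cnt = 0
Initialize: data = [-7, 6, 0, -7]
Entering loop: for v in data:

After execution: cnt = 0
0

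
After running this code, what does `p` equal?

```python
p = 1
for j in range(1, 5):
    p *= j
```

Let's trace through this code step by step.

Initialize: p = 1
Entering loop: for j in range(1, 5):

After execution: p = 24
24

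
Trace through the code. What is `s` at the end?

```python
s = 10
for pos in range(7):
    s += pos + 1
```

Let's trace through this code step by step.

Initialize: s = 10
Entering loop: for pos in range(7):

After execution: s = 38
38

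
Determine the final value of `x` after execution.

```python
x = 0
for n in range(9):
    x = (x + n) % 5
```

Let's trace through this code step by step.

Initialize: x = 0
Entering loop: for n in range(9):

After execution: x = 1
1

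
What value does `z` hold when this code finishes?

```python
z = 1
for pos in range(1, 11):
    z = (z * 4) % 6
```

Let's trace through this code step by step.

Initialize: z = 1
Entering loop: for pos in range(1, 11):

After execution: z = 4
4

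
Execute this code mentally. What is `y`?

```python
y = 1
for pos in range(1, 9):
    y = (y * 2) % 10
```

Let's trace through this code step by step.

Initialize: y = 1
Entering loop: for pos in range(1, 9):

After execution: y = 6
6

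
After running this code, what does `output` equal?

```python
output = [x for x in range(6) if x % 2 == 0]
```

Let's trace through this code step by step.

Initialize: output = [x for x in range(6) if x % 2 == 0]

After execution: output = [0, 2, 4]
[0, 2, 4]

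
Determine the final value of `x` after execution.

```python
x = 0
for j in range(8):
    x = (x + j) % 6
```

Let's trace through this code step by step.

Initialize: x = 0
Entering loop: for j in range(8):

After execution: x = 4
4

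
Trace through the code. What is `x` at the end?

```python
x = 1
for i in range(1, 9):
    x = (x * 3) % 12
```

Let's trace through this code step by step.

Initialize: x = 1
Entering loop: for i in range(1, 9):

After execution: x = 9
9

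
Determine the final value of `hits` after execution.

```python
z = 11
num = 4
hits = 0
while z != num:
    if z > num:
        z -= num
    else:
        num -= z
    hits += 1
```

Let's trace through this code step by step.

Initialize: z = 11
Initialize: num = 4
Initialize: hits = 0
Entering loop: while z != num:

After execution: hits = 5
5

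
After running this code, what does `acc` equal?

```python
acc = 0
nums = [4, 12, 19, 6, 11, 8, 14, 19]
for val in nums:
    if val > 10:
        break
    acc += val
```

Let's trace through this code step by step.

Initialize: acc = 0
Initialize: nums = [4, 12, 19, 6, 11, 8, 14, 19]
Entering loop: for val in nums:

After execution: acc = 4
4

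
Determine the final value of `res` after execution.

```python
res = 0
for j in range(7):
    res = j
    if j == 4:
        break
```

Let's trace through this code step by step.

Initialize: res = 0
Entering loop: for j in range(7):

After execution: res = 4
4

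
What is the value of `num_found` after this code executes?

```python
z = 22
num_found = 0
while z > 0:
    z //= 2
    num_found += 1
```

Let's trace through this code step by step.

Initialize: z = 22
Initialize: num_found = 0
Entering loop: while z > 0:

After execution: num_found = 5
5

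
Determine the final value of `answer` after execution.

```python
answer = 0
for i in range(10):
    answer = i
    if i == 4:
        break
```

Let's trace through this code step by step.

Initialize: answer = 0
Entering loop: for i in range(10):

After execution: answer = 4
4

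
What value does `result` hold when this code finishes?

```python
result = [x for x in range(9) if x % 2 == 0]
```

Let's trace through this code step by step.

Initialize: result = [x for x in range(9) if x % 2 == 0]

After execution: result = [0, 2, 4, 6, 8]
[0, 2, 4, 6, 8]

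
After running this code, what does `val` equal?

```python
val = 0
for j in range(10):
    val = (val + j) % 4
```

Let's trace through this code step by step.

Initialize: val = 0
Entering loop: for j in range(10):

After execution: val = 1
1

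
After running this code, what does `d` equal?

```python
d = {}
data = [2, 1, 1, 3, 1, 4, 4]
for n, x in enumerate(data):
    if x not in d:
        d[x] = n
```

Let's trace through this code step by step.

Initialize: d = {}
Initialize: data = [2, 1, 1, 3, 1, 4, 4]
Entering loop: for n, x in enumerate(data):

After execution: d = {2: 0, 1: 1, 3: 3, 4: 5}
{2: 0, 1: 1, 3: 3, 4: 5}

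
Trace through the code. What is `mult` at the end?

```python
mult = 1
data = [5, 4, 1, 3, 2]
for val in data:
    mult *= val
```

Let's trace through this code step by step.

Initialize: mult = 1
Initialize: data = [5, 4, 1, 3, 2]
Entering loop: for val in data:

After execution: mult = 120
120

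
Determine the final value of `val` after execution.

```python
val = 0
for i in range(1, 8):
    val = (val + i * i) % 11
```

Let's trace through this code step by step.

Initialize: val = 0
Entering loop: for i in range(1, 8):

After execution: val = 8
8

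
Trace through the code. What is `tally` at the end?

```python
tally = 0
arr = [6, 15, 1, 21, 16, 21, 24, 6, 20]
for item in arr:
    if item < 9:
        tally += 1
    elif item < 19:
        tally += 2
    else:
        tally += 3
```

Let's trace through this code step by step.

Initialize: tally = 0
Initialize: arr = [6, 15, 1, 21, 16, 21, 24, 6, 20]
Entering loop: for item in arr:

After execution: tally = 19
19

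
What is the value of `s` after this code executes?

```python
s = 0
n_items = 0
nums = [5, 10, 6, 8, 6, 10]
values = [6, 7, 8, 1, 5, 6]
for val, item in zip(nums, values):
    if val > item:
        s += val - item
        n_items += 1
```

Let's trace through this code step by step.

Initialize: s = 0
Initialize: n_items = 0
Initialize: nums = [5, 10, 6, 8, 6, 10]
Initialize: values = [6, 7, 8, 1, 5, 6]
Entering loop: for val, item in zip(nums, values):

After execution: s = 15
15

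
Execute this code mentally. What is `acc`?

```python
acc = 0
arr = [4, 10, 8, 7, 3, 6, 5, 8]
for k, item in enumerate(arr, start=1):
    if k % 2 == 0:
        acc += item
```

Let's trace through this code step by step.

Initialize: acc = 0
Initialize: arr = [4, 10, 8, 7, 3, 6, 5, 8]
Entering loop: for k, item in enumerate(arr, start=1):

After execution: acc = 31
31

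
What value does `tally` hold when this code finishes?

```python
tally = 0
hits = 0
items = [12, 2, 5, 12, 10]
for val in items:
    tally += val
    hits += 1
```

Let's trace through this code step by step.

Initialize: tally = 0
Initialize: hits = 0
Initialize: items = [12, 2, 5, 12, 10]
Entering loop: for val in items:

After execution: tally = 41
41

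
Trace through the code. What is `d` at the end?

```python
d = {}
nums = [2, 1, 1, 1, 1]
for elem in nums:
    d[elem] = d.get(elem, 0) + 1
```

Let's trace through this code step by step.

Initialize: d = {}
Initialize: nums = [2, 1, 1, 1, 1]
Entering loop: for elem in nums:

After execution: d = {2: 1, 1: 4}
{2: 1, 1: 4}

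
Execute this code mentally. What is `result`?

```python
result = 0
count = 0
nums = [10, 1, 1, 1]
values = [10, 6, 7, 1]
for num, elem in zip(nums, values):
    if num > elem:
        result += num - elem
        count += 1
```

Let's trace through this code step by step.

Initialize: result = 0
Initialize: count = 0
Initialize: nums = [10, 1, 1, 1]
Initialize: values = [10, 6, 7, 1]
Entering loop: for num, elem in zip(nums, values):

After execution: result = 0
0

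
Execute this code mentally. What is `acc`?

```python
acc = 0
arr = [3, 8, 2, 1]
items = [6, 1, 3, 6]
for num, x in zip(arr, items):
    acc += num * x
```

Let's trace through this code step by step.

Initialize: acc = 0
Initialize: arr = [3, 8, 2, 1]
Initialize: items = [6, 1, 3, 6]
Entering loop: for num, x in zip(arr, items):

After execution: acc = 38
38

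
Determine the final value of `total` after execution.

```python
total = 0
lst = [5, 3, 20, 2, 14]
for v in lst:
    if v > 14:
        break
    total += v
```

Let's trace through this code step by step.

Initialize: total = 0
Initialize: lst = [5, 3, 20, 2, 14]
Entering loop: for v in lst:

After execution: total = 8
8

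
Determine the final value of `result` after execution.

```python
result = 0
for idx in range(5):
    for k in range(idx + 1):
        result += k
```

Let's trace through this code step by step.

Initialize: result = 0
Entering loop: for idx in range(5):

After execution: result = 20
20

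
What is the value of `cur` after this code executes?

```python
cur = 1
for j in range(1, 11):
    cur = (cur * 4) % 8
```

Let's trace through this code step by step.

Initialize: cur = 1
Entering loop: for j in range(1, 11):

After execution: cur = 0
0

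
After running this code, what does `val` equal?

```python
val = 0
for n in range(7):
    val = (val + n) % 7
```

Let's trace through this code step by step.

Initialize: val = 0
Entering loop: for n in range(7):

After execution: val = 0
0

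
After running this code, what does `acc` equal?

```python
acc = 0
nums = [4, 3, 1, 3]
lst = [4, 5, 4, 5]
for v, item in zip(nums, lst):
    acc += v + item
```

Let's trace through this code step by step.

Initialize: acc = 0
Initialize: nums = [4, 3, 1, 3]
Initialize: lst = [4, 5, 4, 5]
Entering loop: for v, item in zip(nums, lst):

After execution: acc = 29
29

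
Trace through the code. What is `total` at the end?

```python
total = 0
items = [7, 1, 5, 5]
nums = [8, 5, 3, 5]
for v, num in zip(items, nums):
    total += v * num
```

Let's trace through this code step by step.

Initialize: total = 0
Initialize: items = [7, 1, 5, 5]
Initialize: nums = [8, 5, 3, 5]
Entering loop: for v, num in zip(items, nums):

After execution: total = 101
101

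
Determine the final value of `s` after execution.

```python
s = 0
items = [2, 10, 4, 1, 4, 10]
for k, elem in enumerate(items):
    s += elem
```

Let's trace through this code step by step.

Initialize: s = 0
Initialize: items = [2, 10, 4, 1, 4, 10]
Entering loop: for k, elem in enumerate(items):

After execution: s = 31
31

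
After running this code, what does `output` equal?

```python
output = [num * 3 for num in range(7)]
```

Let's trace through this code step by step.

Initialize: output = [num * 3 for num in range(7)]

After execution: output = [0, 3, 6, 9, 12, 15, 18]
[0, 3, 6, 9, 12, 15, 18]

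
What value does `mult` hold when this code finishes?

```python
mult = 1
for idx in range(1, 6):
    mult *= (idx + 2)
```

Let's trace through this code step by step.

Initialize: mult = 1
Entering loop: for idx in range(1, 6):

After execution: mult = 2520
2520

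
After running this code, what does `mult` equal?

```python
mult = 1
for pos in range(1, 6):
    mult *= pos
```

Let's trace through this code step by step.

Initialize: mult = 1
Entering loop: for pos in range(1, 6):

After execution: mult = 120
120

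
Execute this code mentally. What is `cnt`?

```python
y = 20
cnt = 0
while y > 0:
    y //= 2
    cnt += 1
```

Let's trace through this code step by step.

Initialize: y = 20
Initialize: cnt = 0
Entering loop: while y > 0:

After execution: cnt = 5
5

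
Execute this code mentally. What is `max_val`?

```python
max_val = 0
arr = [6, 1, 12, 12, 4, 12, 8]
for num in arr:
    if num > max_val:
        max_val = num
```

Let's trace through this code step by step.

Initialize: max_val = 0
Initialize: arr = [6, 1, 12, 12, 4, 12, 8]
Entering loop: for num in arr:

After execution: max_val = 12
12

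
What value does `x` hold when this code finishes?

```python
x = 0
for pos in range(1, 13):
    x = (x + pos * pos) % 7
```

Let's trace through this code step by step.

Initialize: x = 0
Entering loop: for pos in range(1, 13):

After execution: x = 6
6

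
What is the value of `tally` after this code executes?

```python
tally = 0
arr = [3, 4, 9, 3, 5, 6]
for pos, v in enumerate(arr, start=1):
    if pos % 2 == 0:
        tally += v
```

Let's trace through this code step by step.

Initialize: tally = 0
Initialize: arr = [3, 4, 9, 3, 5, 6]
Entering loop: for pos, v in enumerate(arr, start=1):

After execution: tally = 13
13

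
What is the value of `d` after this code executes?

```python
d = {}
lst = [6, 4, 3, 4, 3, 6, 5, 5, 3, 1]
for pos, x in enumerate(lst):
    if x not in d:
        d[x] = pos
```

Let's trace through this code step by step.

Initialize: d = {}
Initialize: lst = [6, 4, 3, 4, 3, 6, 5, 5, 3, 1]
Entering loop: for pos, x in enumerate(lst):

After execution: d = {6: 0, 4: 1, 3: 2, 5: 6, 1: 9}
{6: 0, 4: 1, 3: 2, 5: 6, 1: 9}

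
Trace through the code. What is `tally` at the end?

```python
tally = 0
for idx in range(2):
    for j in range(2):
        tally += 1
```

Let's trace through this code step by step.

Initialize: tally = 0
Entering loop: for idx in range(2):

After execution: tally = 4
4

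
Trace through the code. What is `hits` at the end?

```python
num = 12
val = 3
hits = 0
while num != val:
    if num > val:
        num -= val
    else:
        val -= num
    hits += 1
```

Let's trace through this code step by step.

Initialize: num = 12
Initialize: val = 3
Initialize: hits = 0
Entering loop: while num != val:

After execution: hits = 3
3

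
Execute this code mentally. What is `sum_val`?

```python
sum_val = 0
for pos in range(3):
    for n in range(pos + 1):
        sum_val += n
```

Let's trace through this code step by step.

Initialize: sum_val = 0
Entering loop: for pos in range(3):

After execution: sum_val = 4
4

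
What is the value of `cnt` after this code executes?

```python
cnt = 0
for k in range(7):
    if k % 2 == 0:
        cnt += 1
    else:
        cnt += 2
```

Let's trace through this code step by step.

Initialize: cnt = 0
Entering loop: for k in range(7):

After execution: cnt = 10
10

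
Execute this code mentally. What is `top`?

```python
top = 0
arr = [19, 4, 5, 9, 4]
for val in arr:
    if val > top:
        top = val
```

Let's trace through this code step by step.

Initialize: top = 0
Initialize: arr = [19, 4, 5, 9, 4]
Entering loop: for val in arr:

After execution: top = 19
19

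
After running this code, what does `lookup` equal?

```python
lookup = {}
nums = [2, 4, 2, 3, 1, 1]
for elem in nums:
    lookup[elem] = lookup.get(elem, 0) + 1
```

Let's trace through this code step by step.

Initialize: lookup = {}
Initialize: nums = [2, 4, 2, 3, 1, 1]
Entering loop: for elem in nums:

After execution: lookup = {2: 2, 4: 1, 3: 1, 1: 2}
{2: 2, 4: 1, 3: 1, 1: 2}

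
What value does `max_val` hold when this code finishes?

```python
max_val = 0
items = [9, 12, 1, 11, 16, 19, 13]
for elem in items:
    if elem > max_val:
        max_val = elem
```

Let's trace through this code step by step.

Initialize: max_val = 0
Initialize: items = [9, 12, 1, 11, 16, 19, 13]
Entering loop: for elem in items:

After execution: max_val = 19
19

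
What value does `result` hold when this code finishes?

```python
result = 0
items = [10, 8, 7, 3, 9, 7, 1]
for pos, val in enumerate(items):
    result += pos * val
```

Let's trace through this code step by step.

Initialize: result = 0
Initialize: items = [10, 8, 7, 3, 9, 7, 1]
Entering loop: for pos, val in enumerate(items):

After execution: result = 108
108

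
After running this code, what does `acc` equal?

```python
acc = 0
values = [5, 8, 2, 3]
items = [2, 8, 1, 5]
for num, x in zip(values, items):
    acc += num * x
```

Let's trace through this code step by step.

Initialize: acc = 0
Initialize: values = [5, 8, 2, 3]
Initialize: items = [2, 8, 1, 5]
Entering loop: for num, x in zip(values, items):

After execution: acc = 91
91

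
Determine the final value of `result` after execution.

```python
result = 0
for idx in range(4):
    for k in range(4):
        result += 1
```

Let's trace through this code step by step.

Initialize: result = 0
Entering loop: for idx in range(4):

After execution: result = 16
16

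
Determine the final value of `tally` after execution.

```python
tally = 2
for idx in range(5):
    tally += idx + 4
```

Let's trace through this code step by step.

Initialize: tally = 2
Entering loop: for idx in range(5):

After execution: tally = 32
32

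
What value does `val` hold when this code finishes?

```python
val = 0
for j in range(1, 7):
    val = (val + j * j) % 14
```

Let's trace through this code step by step.

Initialize: val = 0
Entering loop: for j in range(1, 7):

After execution: val = 7
7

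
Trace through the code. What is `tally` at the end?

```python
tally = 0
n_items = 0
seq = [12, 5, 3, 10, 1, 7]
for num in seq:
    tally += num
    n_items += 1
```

Let's trace through this code step by step.

Initialize: tally = 0
Initialize: n_items = 0
Initialize: seq = [12, 5, 3, 10, 1, 7]
Entering loop: for num in seq:

After execution: tally = 38
38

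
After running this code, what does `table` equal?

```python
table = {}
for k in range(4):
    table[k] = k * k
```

Let's trace through this code step by step.

Initialize: table = {}
Entering loop: for k in range(4):

After execution: table = {0: 0, 1: 1, 2: 4, 3: 9}
{0: 0, 1: 1, 2: 4, 3: 9}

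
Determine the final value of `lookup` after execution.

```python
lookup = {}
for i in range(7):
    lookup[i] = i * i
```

Let's trace through this code step by step.

Initialize: lookup = {}
Entering loop: for i in range(7):

After execution: lookup = {0: 0, 1: 1, 2: 4, 3: 9, 4: 16, 5: 25, 6: 36}
{0: 0, 1: 1, 2: 4, 3: 9, 4: 16, 5: 25, 6: 36}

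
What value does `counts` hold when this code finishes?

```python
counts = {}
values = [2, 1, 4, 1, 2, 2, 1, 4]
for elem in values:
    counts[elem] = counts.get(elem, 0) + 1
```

Let's trace through this code step by step.

Initialize: counts = {}
Initialize: values = [2, 1, 4, 1, 2, 2, 1, 4]
Entering loop: for elem in values:

After execution: counts = {2: 3, 1: 3, 4: 2}
{2: 3, 1: 3, 4: 2}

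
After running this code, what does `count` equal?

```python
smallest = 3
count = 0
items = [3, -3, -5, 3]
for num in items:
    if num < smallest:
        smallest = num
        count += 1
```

Let's trace through this code step by step.

Initialize: smallest = 3
Initialize: count = 0
Initialize: items = [3, -3, -5, 3]
Entering loop: for num in items:

After execution: count = 2
2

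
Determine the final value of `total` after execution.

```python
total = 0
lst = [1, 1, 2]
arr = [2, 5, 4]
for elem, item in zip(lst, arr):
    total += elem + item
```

Let's trace through this code step by step.

Initialize: total = 0
Initialize: lst = [1, 1, 2]
Initialize: arr = [2, 5, 4]
Entering loop: for elem, item in zip(lst, arr):

After execution: total = 15
15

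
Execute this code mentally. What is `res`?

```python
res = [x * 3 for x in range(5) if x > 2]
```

Let's trace through this code step by step.

Initialize: res = [x * 3 for x in range(5) if x > 2]

After execution: res = [9, 12]
[9, 12]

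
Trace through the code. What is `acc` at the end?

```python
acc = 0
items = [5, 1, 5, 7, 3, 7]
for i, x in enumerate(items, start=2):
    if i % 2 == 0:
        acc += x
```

Let's trace through this code step by step.

Initialize: acc = 0
Initialize: items = [5, 1, 5, 7, 3, 7]
Entering loop: for i, x in enumerate(items, start=2):

After execution: acc = 13
13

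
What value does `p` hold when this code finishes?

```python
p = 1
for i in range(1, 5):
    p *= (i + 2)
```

Let's trace through this code step by step.

Initialize: p = 1
Entering loop: for i in range(1, 5):

After execution: p = 360
360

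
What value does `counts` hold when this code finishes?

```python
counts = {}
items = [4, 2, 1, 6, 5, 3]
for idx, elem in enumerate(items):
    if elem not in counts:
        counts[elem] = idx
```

Let's trace through this code step by step.

Initialize: counts = {}
Initialize: items = [4, 2, 1, 6, 5, 3]
Entering loop: for idx, elem in enumerate(items):

After execution: counts = {4: 0, 2: 1, 1: 2, 6: 3, 5: 4, 3: 5}
{4: 0, 2: 1, 1: 2, 6: 3, 5: 4, 3: 5}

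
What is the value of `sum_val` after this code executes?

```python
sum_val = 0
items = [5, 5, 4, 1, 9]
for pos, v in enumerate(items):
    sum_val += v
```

Let's trace through this code step by step.

Initialize: sum_val = 0
Initialize: items = [5, 5, 4, 1, 9]
Entering loop: for pos, v in enumerate(items):

After execution: sum_val = 24
24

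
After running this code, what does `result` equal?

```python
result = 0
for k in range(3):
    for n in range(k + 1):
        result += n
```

Let's trace through this code step by step.

Initialize: result = 0
Entering loop: for k in range(3):

After execution: result = 4
4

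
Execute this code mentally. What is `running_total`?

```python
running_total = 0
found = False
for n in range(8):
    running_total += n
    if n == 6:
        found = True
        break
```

Let's trace through this code step by step.

Initialize: running_total = 0
Initialize: found = False
Entering loop: for n in range(8):

After execution: running_total = 21
21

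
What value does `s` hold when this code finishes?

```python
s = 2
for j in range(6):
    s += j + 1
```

Let's trace through this code step by step.

Initialize: s = 2
Entering loop: for j in range(6):

After execution: s = 23
23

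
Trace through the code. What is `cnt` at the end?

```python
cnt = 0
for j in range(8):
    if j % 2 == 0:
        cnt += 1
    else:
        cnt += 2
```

Let's trace through this code step by step.

Initialize: cnt = 0
Entering loop: for j in range(8):

After execution: cnt = 12
12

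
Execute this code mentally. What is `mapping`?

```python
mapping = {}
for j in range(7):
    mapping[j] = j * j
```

Let's trace through this code step by step.

Initialize: mapping = {}
Entering loop: for j in range(7):

After execution: mapping = {0: 0, 1: 1, 2: 4, 3: 9, 4: 16, 5: 25, 6: 36}
{0: 0, 1: 1, 2: 4, 3: 9, 4: 16, 5: 25, 6: 36}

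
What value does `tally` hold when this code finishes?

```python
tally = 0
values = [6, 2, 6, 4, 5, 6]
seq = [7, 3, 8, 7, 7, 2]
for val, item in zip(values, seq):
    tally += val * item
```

Let's trace through this code step by step.

Initialize: tally = 0
Initialize: values = [6, 2, 6, 4, 5, 6]
Initialize: seq = [7, 3, 8, 7, 7, 2]
Entering loop: for val, item in zip(values, seq):

After execution: tally = 171
171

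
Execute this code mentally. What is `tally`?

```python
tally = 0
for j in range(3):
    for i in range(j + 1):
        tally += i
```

Let's trace through this code step by step.

Initialize: tally = 0
Entering loop: for j in range(3):

After execution: tally = 4
4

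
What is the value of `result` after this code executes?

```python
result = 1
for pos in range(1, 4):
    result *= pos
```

Let's trace through this code step by step.

Initialize: result = 1
Entering loop: for pos in range(1, 4):

After execution: result = 6
6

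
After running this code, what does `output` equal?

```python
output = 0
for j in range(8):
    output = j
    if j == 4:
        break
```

Let's trace through this code step by step.

Initialize: output = 0
Entering loop: for j in range(8):

After execution: output = 4
4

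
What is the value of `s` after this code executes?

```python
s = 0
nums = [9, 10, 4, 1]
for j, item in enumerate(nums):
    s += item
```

Let's trace through this code step by step.

Initialize: s = 0
Initialize: nums = [9, 10, 4, 1]
Entering loop: for j, item in enumerate(nums):

After execution: s = 24
24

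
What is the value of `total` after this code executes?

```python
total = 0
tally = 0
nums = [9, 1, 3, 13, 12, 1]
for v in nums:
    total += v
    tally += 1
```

Let's trace through this code step by step.

Initialize: total = 0
Initialize: tally = 0
Initialize: nums = [9, 1, 3, 13, 12, 1]
Entering loop: for v in nums:

After execution: total = 39
39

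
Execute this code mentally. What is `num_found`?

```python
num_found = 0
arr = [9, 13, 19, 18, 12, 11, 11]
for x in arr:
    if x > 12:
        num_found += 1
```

Let's trace through this code step by step.

Initialize: num_found = 0
Initialize: arr = [9, 13, 19, 18, 12, 11, 11]
Entering loop: for x in arr:

After execution: num_found = 3
3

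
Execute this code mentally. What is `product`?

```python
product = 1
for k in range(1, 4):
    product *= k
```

Let's trace through this code step by step.

Initialize: product = 1
Entering loop: for k in range(1, 4):

After execution: product = 6
6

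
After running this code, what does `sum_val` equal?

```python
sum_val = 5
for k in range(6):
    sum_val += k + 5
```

Let's trace through this code step by step.

Initialize: sum_val = 5
Entering loop: for k in range(6):

After execution: sum_val = 50
50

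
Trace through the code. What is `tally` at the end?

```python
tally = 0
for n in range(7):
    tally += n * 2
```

Let's trace through this code step by step.

Initialize: tally = 0
Entering loop: for n in range(7):

After execution: tally = 42
42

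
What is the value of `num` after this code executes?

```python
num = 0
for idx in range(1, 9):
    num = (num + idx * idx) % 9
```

Let's trace through this code step by step.

Initialize: num = 0
Entering loop: for idx in range(1, 9):

After execution: num = 6
6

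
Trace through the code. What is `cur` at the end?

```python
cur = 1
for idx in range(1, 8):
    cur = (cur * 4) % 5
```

Let's trace through this code step by step.

Initialize: cur = 1
Entering loop: for idx in range(1, 8):

After execution: cur = 4
4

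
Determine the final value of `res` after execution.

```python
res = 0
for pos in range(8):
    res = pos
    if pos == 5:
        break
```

Let's trace through this code step by step.

Initialize: res = 0
Entering loop: for pos in range(8):

After execution: res = 5
5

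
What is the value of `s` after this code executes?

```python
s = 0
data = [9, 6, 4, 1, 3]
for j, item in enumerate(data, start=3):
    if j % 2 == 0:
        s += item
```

Let's trace through this code step by step.

Initialize: s = 0
Initialize: data = [9, 6, 4, 1, 3]
Entering loop: for j, item in enumerate(data, start=3):

After execution: s = 7
7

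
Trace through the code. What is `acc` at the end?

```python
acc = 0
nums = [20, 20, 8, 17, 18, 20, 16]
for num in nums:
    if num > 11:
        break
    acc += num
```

Let's trace through this code step by step.

Initialize: acc = 0
Initialize: nums = [20, 20, 8, 17, 18, 20, 16]
Entering loop: for num in nums:

After execution: acc = 0
0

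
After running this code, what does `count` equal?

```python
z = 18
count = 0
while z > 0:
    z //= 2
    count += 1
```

Let's trace through this code step by step.

Initialize: z = 18
Initialize: count = 0
Entering loop: while z > 0:

After execution: count = 5
5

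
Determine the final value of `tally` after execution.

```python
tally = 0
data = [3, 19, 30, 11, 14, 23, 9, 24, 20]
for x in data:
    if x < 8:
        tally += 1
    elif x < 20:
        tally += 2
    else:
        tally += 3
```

Let's trace through this code step by step.

Initialize: tally = 0
Initialize: data = [3, 19, 30, 11, 14, 23, 9, 24, 20]
Entering loop: for x in data:

After execution: tally = 21
21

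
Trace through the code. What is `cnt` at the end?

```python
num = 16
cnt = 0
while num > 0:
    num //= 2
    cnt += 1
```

Let's trace through this code step by step.

Initialize: num = 16
Initialize: cnt = 0
Entering loop: while num > 0:

After execution: cnt = 5
5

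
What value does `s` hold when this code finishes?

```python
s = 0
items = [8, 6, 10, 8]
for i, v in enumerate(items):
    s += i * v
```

Let's trace through this code step by step.

Initialize: s = 0
Initialize: items = [8, 6, 10, 8]
Entering loop: for i, v in enumerate(items):

After execution: s = 50
50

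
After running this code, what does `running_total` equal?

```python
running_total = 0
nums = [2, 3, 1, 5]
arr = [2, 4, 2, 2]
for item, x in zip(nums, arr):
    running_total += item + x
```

Let's trace through this code step by step.

Initialize: running_total = 0
Initialize: nums = [2, 3, 1, 5]
Initialize: arr = [2, 4, 2, 2]
Entering loop: for item, x in zip(nums, arr):

After execution: running_total = 21
21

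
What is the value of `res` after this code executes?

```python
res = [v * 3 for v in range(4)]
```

Let's trace through this code step by step.

Initialize: res = [v * 3 for v in range(4)]

After execution: res = [0, 3, 6, 9]
[0, 3, 6, 9]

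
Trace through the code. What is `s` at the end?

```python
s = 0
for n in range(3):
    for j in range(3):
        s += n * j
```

Let's trace through this code step by step.

Initialize: s = 0
Entering loop: for n in range(3):

After execution: s = 9
9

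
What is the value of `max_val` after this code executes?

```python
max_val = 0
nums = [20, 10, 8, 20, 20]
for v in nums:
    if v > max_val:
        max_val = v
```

Let's trace through this code step by step.

Initialize: max_val = 0
Initialize: nums = [20, 10, 8, 20, 20]
Entering loop: for v in nums:

After execution: max_val = 20
20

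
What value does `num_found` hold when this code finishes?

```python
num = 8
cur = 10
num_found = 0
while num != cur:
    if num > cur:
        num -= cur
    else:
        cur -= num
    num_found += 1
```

Let's trace through this code step by step.

Initialize: num = 8
Initialize: cur = 10
Initialize: num_found = 0
Entering loop: while num != cur:

After execution: num_found = 4
4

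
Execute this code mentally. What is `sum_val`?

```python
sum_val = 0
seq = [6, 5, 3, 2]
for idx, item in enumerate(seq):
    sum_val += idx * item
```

Let's trace through this code step by step.

Initialize: sum_val = 0
Initialize: seq = [6, 5, 3, 2]
Entering loop: for idx, item in enumerate(seq):

After execution: sum_val = 17
17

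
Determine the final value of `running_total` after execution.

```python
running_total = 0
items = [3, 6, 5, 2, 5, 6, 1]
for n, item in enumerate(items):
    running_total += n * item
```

Let's trace through this code step by step.

Initialize: running_total = 0
Initialize: items = [3, 6, 5, 2, 5, 6, 1]
Entering loop: for n, item in enumerate(items):

After execution: running_total = 78
78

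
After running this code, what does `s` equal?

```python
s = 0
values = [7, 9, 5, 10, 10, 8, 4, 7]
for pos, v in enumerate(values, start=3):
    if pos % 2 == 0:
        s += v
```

Let's trace through this code step by step.

Initialize: s = 0
Initialize: values = [7, 9, 5, 10, 10, 8, 4, 7]
Entering loop: for pos, v in enumerate(values, start=3):

After execution: s = 34
34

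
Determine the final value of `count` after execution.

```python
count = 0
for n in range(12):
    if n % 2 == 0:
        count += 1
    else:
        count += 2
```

Let's trace through this code step by step.

Initialize: count = 0
Entering loop: for n in range(12):

After execution: count = 18
18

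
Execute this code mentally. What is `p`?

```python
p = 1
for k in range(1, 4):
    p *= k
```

Let's trace through this code step by step.

Initialize: p = 1
Entering loop: for k in range(1, 4):

After execution: p = 6
6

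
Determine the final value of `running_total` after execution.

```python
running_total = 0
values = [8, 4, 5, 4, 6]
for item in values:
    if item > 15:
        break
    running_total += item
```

Let's trace through this code step by step.

Initialize: running_total = 0
Initialize: values = [8, 4, 5, 4, 6]
Entering loop: for item in values:

After execution: running_total = 27
27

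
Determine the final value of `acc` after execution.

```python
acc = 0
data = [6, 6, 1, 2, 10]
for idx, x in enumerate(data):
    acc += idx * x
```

Let's trace through this code step by step.

Initialize: acc = 0
Initialize: data = [6, 6, 1, 2, 10]
Entering loop: for idx, x in enumerate(data):

After execution: acc = 54
54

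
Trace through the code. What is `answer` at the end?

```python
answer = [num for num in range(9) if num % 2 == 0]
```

Let's trace through this code step by step.

Initialize: answer = [num for num in range(9) if num % 2 == 0]

After execution: answer = [0, 2, 4, 6, 8]
[0, 2, 4, 6, 8]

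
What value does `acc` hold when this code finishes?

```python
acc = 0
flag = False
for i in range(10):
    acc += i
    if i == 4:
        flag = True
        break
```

Let's trace through this code step by step.

Initialize: acc = 0
Initialize: flag = False
Entering loop: for i in range(10):

After execution: acc = 10
10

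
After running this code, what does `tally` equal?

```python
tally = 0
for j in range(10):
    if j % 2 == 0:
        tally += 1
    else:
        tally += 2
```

Let's trace through this code step by step.

Initialize: tally = 0
Entering loop: for j in range(10):

After execution: tally = 15
15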